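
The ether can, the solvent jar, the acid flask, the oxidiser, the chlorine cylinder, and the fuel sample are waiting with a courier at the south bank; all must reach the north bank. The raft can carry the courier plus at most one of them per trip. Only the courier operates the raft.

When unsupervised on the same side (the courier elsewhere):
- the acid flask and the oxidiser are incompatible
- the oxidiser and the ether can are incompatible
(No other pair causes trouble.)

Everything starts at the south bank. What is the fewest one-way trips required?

Counting alone: the courier can take at most 1 across per trip to the north bank, so moving all 6 needs at least 6 loaded trips out, with a return between consecutive ones — at least 11 crossings.
The safety rule pushes this higher. Following every safe sequence of crossings, the most of the 6 that can be at the north bank as the raft arrives there on crossing 11 is 5 — never all 6.
So no plan with fewer than 13 crossings exists, and this one achieves 13:
1. Courier goes to the north bank with the oxidiser.
2. Courier goes back to the south bank alone.
3. Courier goes to the north bank with the ether can.
4. Courier goes back to the south bank with the oxidiser.
5. Courier goes to the north bank with the acid flask.
6. Courier goes back to the south bank alone.
7. Courier goes to the north bank with the solvent jar.
8. Courier goes back to the south bank alone.
9. Courier goes to the north bank with the chlorine cylinder.
10. Courier goes back to the south bank alone.
11. Courier goes to the north bank with the fuel sample.
12. Courier goes back to the south bank alone.
13. Courier goes to the north bank with the oxidiser.

13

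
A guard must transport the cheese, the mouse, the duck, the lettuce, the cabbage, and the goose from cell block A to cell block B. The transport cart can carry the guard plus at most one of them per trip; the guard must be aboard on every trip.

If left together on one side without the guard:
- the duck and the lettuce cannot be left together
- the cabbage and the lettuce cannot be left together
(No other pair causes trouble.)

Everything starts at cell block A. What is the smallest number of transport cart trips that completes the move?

13

Counting alone: the guard can take at most 1 across per trip to cell block B, so moving all 6 needs at least 6 loaded trips out, with a return between consecutive ones — at least 11 crossings.
The safety rule pushes this higher. Following every safe sequence of crossings, the most of the 6 that can be at cell block B as the transport cart arrives there on crossing 11 is 5 — never all 6.
So no plan with fewer than 13 crossings exists, and this one achieves 13:
1. Guard goes to cell block B with the lettuce.
2. Guard goes back to cell block A alone.
3. Guard goes to cell block B with the cheese.
4. Guard goes back to cell block A alone.
5. Guard goes to cell block B with the mouse.
6. Guard goes back to cell block A alone.
7. Guard goes to cell block B with the duck.
8. Guard goes back to cell block A with the lettuce.
9. Guard goes to cell block B with the cabbage.
10. Guard goes back to cell block A alone.
11. Guard goes to cell block B with the goose.
12. Guard goes back to cell block A alone.
13. Guard goes to cell block B with the lettuce.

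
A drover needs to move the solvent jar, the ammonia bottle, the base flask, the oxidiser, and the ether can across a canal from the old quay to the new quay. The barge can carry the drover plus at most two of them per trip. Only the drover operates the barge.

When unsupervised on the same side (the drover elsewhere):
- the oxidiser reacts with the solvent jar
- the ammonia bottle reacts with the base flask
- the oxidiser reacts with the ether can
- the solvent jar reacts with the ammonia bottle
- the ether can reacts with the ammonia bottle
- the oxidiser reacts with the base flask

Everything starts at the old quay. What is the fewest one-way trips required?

Counting alone: the drover can take at most 2 across per trip to the new quay, so moving all 5 needs at least 3 loaded trips out, with a return between consecutive ones — at least 5 crossings.
The safety rule pushes this higher. Following every safe sequence of crossings, the most of the 5 that can be at the new quay as the barge arrives there on crossing 5 is 4 — never all 5.
So no plan with fewer than 7 crossings exists, and this one achieves 7:
1. Drover goes to the new quay with the ammonia bottle and the oxidiser.  [the old quay: the base flask, the ether can, the solvent jar | the new quay: the ammonia bottle, the oxidiser]
2. Drover goes back to the old quay alone.  [the old quay: the base flask, the ether can, the solvent jar | the new quay: the ammonia bottle, the oxidiser]
3. Drover goes to the new quay with the solvent jar.  [the old quay: the base flask, the ether can | the new quay: the ammonia bottle, the oxidiser, the solvent jar]
4. Drover goes back to the old quay with the ammonia bottle and the oxidiser.  [the old quay: the ammonia bottle, the base flask, the ether can, the oxidiser | the new quay: the solvent jar]
5. Drover goes to the new quay with the base flask and the ether can.  [the old quay: the ammonia bottle, the oxidiser | the new quay: the base flask, the ether can, the solvent jar]
6. Drover goes back to the old quay alone.  [the old quay: the ammonia bottle, the oxidiser | the new quay: the base flask, the ether can, the solvent jar]
7. Drover goes to the new quay with the ammonia bottle and the oxidiser.  [the old quay: — | the new quay: the ammonia bottle, the base flask, the ether can, the oxidiser, the solvent jar]

7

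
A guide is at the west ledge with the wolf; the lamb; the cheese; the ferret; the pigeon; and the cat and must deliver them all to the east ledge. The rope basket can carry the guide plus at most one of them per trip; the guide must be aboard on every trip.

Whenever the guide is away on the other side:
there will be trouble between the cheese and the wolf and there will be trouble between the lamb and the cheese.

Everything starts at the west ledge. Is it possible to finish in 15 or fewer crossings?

Yes

Yes — this plan uses 13 crossings (≤ 15):
1. Guide goes to the east ledge with the cheese.  [the west ledge: the cat, the ferret, the lamb, the pigeon, the wolf | the east ledge: the cheese]
2. Guide goes back to the west ledge alone.  [the west ledge: the cat, the ferret, the lamb, the pigeon, the wolf | the east ledge: the cheese]
3. Guide goes to the east ledge with the wolf.  [the west ledge: the cat, the ferret, the lamb, the pigeon | the east ledge: the cheese, the wolf]
4. Guide goes back to the west ledge with the cheese.  [the west ledge: the cat, the cheese, the ferret, the lamb, the pigeon | the east ledge: the wolf]
5. Guide goes to the east ledge with the lamb.  [the west ledge: the cat, the cheese, the ferret, the pigeon | the east ledge: the lamb, the wolf]
6. Guide goes back to the west ledge alone.  [the west ledge: the cat, the cheese, the ferret, the pigeon | the east ledge: the lamb, the wolf]
7. Guide goes to the east ledge with the ferret.  [the west ledge: the cat, the cheese, the pigeon | the east ledge: the ferret, the lamb, the wolf]
8. Guide goes back to the west ledge alone.  [the west ledge: the cat, the cheese, the pigeon | the east ledge: the ferret, the lamb, the wolf]
9. Guide goes to the east ledge with the pigeon.  [the west ledge: the cat, the cheese | the east ledge: the ferret, the lamb, the pigeon, the wolf]
10. Guide goes back to the west ledge alone.  [the west ledge: the cat, the cheese | the east ledge: the ferret, the lamb, the pigeon, the wolf]
11. Guide goes to the east ledge with the cat.  [the west ledge: the cheese | the east ledge: the cat, the ferret, the lamb, the pigeon, the wolf]
12. Guide goes back to the west ledge alone.  [the west ledge: the cheese | the east ledge: the cat, the ferret, the lamb, the pigeon, the wolf]
13. Guide goes to the east ledge with the cheese.  [the west ledge: — | the east ledge: the cat, the cheese, the ferret, the lamb, the pigeon, the wolf]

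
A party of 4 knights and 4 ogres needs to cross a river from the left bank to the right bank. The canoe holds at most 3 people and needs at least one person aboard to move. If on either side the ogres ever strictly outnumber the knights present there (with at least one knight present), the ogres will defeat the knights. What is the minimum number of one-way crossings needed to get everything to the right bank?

Counting alone: each trip to the right bank takes at most 3 across and each return brings at least 1 back, so after t trips out (and t−1 returns) at most 3t − (t−1) of the 8 are across; that first reaches 8 at t = 4, so at least 7 crossings are needed.
The safety rule pushes this higher. Following every safe sequence of crossings, the most of the 8 that can be at the right bank as the canoe arrives there on crossing 7 is 7 — never all 8.
So no plan with fewer than 9 crossings exists, and this one achieves 9:
1. 2 ogres → the right bank.  (the left bank: 4K 2O; the right bank: 0K 2O)
2. 1 ogre ← the left bank.  (the left bank: 4K 3O; the right bank: 0K 1O)
3. 3 ogres → the right bank.  (the left bank: 4K 0O; the right bank: 0K 4O)
4. 1 ogre ← the left bank.  (the left bank: 4K 1O; the right bank: 0K 3O)
5. 3 knights → the right bank.  (the left bank: 1K 1O; the right bank: 3K 3O)
6. 1 knight and 1 ogre ← the left bank.  (the left bank: 2K 2O; the right bank: 2K 2O)
7. 2 knights → the right bank.  (the left bank: 0K 2O; the right bank: 4K 2O)
8. 1 ogre ← the left bank.  (the left bank: 0K 3O; the right bank: 4K 1O)
9. 3 ogres → the right bank.  (the left bank: 0K 0O; the right bank: 4K 4O)

9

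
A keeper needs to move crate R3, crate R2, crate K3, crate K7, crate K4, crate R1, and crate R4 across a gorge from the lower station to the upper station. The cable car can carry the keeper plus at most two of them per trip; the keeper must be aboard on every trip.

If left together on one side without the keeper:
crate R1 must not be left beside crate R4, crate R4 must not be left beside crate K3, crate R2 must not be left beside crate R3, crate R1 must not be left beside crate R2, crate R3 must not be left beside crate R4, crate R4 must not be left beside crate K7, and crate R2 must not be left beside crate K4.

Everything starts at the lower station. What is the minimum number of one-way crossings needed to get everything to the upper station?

9

Counting alone: the keeper can take at most 2 across per trip to the upper station, so moving all 7 needs at least 4 loaded trips out, with a return between consecutive ones — at least 7 crossings.
The safety rule pushes this higher. Following every safe sequence of crossings, the most of the 7 that can be at the upper station as the cable car arrives there on crossing 7 is 6 — never all 7.
So no plan with fewer than 9 crossings exists, and this one achieves 9:
1. Keeper goes to the upper station with crate R2 and crate R4.  [the lower station: crate K3, crate K4, crate K7, crate R1, crate R3 | the upper station: crate R2, crate R4]
2. Keeper goes back to the lower station alone.  [the lower station: crate K3, crate K4, crate K7, crate R1, crate R3 | the upper station: crate R2, crate R4]
3. Keeper goes to the upper station with crate K4.  [the lower station: crate K3, crate K7, crate R1, crate R3 | the upper station: crate K4, crate R2, crate R4]
4. Keeper goes back to the lower station with crate R2.  [the lower station: crate K3, crate K7, crate R1, crate R2, crate R3 | the upper station: crate K4, crate R4]
5. Keeper goes to the upper station with crate R1 and crate R3.  [the lower station: crate K3, crate K7, crate R2 | the upper station: crate K4, crate R1, crate R3, crate R4]
6. Keeper goes back to the lower station with crate R4.  [the lower station: crate K3, crate K7, crate R2, crate R4 | the upper station: crate K4, crate R1, crate R3]
7. Keeper goes to the upper station with crate K3 and crate K7.  [the lower station: crate R2, crate R4 | the upper station: crate K3, crate K4, crate K7, crate R1, crate R3]
8. Keeper goes back to the lower station alone.  [the lower station: crate R2, crate R4 | the upper station: crate K3, crate K4, crate K7, crate R1, crate R3]
9. Keeper goes to the upper station with crate R2 and crate R4.  [the lower station: — | the upper station: crate K3, crate K4, crate K7, crate R1, crate R2, crate R3, crate R4]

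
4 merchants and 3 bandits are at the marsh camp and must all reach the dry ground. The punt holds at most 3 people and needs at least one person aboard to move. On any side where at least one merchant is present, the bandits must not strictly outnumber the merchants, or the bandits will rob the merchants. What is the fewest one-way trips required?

Counting alone: each trip to the dry ground takes at most 3 across and each return brings at least 1 back, so after t trips out (and t−1 returns) at most 3t − (t−1) of the 7 are across; that first reaches 7 at t = 3, so at least 5 crossings are needed.
The plan below uses exactly 5 crossings, so it is optimal:
1. 3 bandits → the dry ground.  (the marsh camp: 4M 0B; the dry ground: 0M 3B)
2. 1 bandit ← the marsh camp.  (the marsh camp: 4M 1B; the dry ground: 0M 2B)
3. 3 merchants → the dry ground.  (the marsh camp: 1M 1B; the dry ground: 3M 2B)
4. 1 merchant ← the marsh camp.  (the marsh camp: 2M 1B; the dry ground: 2M 2B)
5. 2 merchants and 1 bandit → the dry ground.  (the marsh camp: 0M 0B; the dry ground: 4M 3B)

5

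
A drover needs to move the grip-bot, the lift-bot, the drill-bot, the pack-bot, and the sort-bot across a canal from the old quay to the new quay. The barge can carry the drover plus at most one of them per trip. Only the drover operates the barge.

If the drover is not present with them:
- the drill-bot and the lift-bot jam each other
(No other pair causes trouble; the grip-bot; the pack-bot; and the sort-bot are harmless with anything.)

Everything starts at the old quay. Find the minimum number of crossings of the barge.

Counting alone: the drover can take at most 1 across per trip to the new quay, so moving all 5 needs at least 5 loaded trips out, with a return between consecutive ones — at least 9 crossings.
The plan below uses exactly 9 crossings, so it is optimal:
1. Drover goes to the new quay with the lift-bot.
2. Drover goes back to the old quay alone.
3. Drover goes to the new quay with the grip-bot.
4. Drover goes back to the old quay alone.
5. Drover goes to the new quay with the pack-bot.
6. Drover goes back to the old quay alone.
7. Drover goes to the new quay with the sort-bot.
8. Drover goes back to the old quay alone.
9. Drover goes to the new quay with the drill-bot.

9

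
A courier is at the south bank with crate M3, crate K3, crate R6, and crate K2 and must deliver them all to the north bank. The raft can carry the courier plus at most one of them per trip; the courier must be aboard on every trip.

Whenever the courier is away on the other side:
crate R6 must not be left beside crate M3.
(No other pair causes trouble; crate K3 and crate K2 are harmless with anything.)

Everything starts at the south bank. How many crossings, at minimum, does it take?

Counting alone: the courier can take at most 1 across per trip to the north bank, so moving all 4 needs at least 4 loaded trips out, with a return between consecutive ones — at least 7 crossings.
The plan below uses exactly 7 crossings, so it is optimal:
1. Courier goes to the north bank with crate M3.
2. Courier goes back to the south bank alone.
3. Courier goes to the north bank with crate K3.
4. Courier goes back to the south bank alone.
5. Courier goes to the north bank with crate K2.
6. Courier goes back to the south bank alone.
7. Courier goes to the north bank with crate R6.

7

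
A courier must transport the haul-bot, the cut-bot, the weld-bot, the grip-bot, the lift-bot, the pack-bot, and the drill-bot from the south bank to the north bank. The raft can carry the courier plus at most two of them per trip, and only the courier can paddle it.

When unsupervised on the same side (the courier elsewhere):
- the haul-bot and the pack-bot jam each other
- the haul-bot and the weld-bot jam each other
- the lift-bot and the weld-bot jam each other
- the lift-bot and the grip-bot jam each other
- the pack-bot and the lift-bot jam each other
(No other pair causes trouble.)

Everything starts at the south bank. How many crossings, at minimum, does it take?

Counting alone: the courier can take at most 2 across per trip to the north bank, so moving all 7 needs at least 4 loaded trips out, with a return between consecutive ones — at least 7 crossings.
The safety rule pushes this higher. Following every safe sequence of crossings, the most of the 7 that can be at the north bank as the raft arrives there on crossing 7 is 6 — never all 7.
So no plan with fewer than 9 crossings exists, and this one achieves 9:
1. Courier goes to the north bank with the haul-bot and the lift-bot.
2. Courier goes back to the south bank alone.
3. Courier goes to the north bank with the cut-bot.
4. Courier goes back to the south bank alone.
5. Courier goes to the north bank with the grip-bot and the weld-bot.
6. Courier goes back to the south bank with the haul-bot and the lift-bot.
7. Courier goes to the north bank with the drill-bot and the pack-bot.
8. Courier goes back to the south bank alone.
9. Courier goes to the north bank with the haul-bot and the lift-bot.

9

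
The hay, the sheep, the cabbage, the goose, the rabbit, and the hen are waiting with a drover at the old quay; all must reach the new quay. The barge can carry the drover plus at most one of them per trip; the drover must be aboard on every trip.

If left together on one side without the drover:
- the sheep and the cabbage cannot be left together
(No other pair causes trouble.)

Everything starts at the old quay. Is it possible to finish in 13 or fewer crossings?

Yes

Yes — this plan uses 11 crossings (≤ 13):
1. Drover goes to the new quay with the sheep.  [the old quay: the cabbage, the goose, the hay, the hen, the rabbit | the new quay: the sheep]
2. Drover goes back to the old quay alone.  [the old quay: the cabbage, the goose, the hay, the hen, the rabbit | the new quay: the sheep]
3. Drover goes to the new quay with the hay.  [the old quay: the cabbage, the goose, the hen, the rabbit | the new quay: the hay, the sheep]
4. Drover goes back to the old quay alone.  [the old quay: the cabbage, the goose, the hen, the rabbit | the new quay: the hay, the sheep]
5. Drover goes to the new quay with the goose.  [the old quay: the cabbage, the hen, the rabbit | the new quay: the goose, the hay, the sheep]
6. Drover goes back to the old quay alone.  [the old quay: the cabbage, the hen, the rabbit | the new quay: the goose, the hay, the sheep]
7. Drover goes to the new quay with the rabbit.  [the old quay: the cabbage, the hen | the new quay: the goose, the hay, the rabbit, the sheep]
8. Drover goes back to the old quay alone.  [the old quay: the cabbage, the hen | the new quay: the goose, the hay, the rabbit, the sheep]
9. Drover goes to the new quay with the hen.  [the old quay: the cabbage | the new quay: the goose, the hay, the hen, the rabbit, the sheep]
10. Drover goes back to the old quay alone.  [the old quay: the cabbage | the new quay: the goose, the hay, the hen, the rabbit, the sheep]
11. Drover goes to the new quay with the cabbage.  [the old quay: — | the new quay: the cabbage, the goose, the hay, the hen, the rabbit, the sheep]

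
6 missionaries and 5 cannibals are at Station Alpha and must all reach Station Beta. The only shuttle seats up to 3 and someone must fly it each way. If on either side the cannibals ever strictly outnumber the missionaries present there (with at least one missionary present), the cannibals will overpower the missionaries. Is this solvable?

1. 3 cannibals → Station Beta.  (Station Alpha: 6M 2C; Station Beta: 0M 3C)
2. 1 cannibal ← Station Alpha.  (Station Alpha: 6M 3C; Station Beta: 0M 2C)
3. 3 missionaries → Station Beta.  (Station Alpha: 3M 3C; Station Beta: 3M 2C)
4. 1 missionary ← Station Alpha.  (Station Alpha: 4M 3C; Station Beta: 2M 2C)
5. 2 missionaries and 1 cannibal → Station Beta.  (Station Alpha: 2M 2C; Station Beta: 4M 3C)
6. 1 missionary ← Station Alpha.  (Station Alpha: 3M 2C; Station Beta: 3M 3C)
7. 2 missionaries and 1 cannibal → Station Beta.  (Station Alpha: 1M 1C; Station Beta: 5M 4C)
8. 1 missionary ← Station Alpha.  (Station Alpha: 2M 1C; Station Beta: 4M 4C)
9. 2 missionaries and 1 cannibal → Station Beta.  (Station Alpha: 0M 0C; Station Beta: 6M 5C)

Yes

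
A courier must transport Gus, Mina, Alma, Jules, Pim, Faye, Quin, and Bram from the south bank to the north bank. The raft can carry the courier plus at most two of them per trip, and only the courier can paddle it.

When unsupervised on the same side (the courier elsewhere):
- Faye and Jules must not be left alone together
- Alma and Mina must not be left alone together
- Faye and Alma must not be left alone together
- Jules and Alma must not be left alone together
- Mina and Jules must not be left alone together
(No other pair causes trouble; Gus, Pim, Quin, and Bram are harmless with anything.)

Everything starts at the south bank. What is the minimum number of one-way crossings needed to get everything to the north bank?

Counting alone: the courier can take at most 2 across per trip to the north bank, so moving all 8 needs at least 4 loaded trips out, with a return between consecutive ones — at least 7 crossings.
The safety rule pushes this higher. Following every safe sequence of crossings, the most of the 8 that can be at the north bank as the raft arrives there on crossings 7, 9, 11 is 5, 6, 7 respectively — never all 8.
So no plan with fewer than 13 crossings exists, and this one achieves 13:
1. Courier goes to the north bank with Alma and Jules.  [the south bank: Bram, Faye, Gus, Mina, Pim, Quin | the north bank: Alma, Jules]
2. Courier goes back to the south bank with Alma.  [the south bank: Alma, Bram, Faye, Gus, Mina, Pim, Quin | the north bank: Jules]
3. Courier goes to the north bank with Alma and Gus.  [the south bank: Bram, Faye, Mina, Pim, Quin | the north bank: Alma, Gus, Jules]
4. Courier goes back to the south bank with Alma.  [the south bank: Alma, Bram, Faye, Mina, Pim, Quin | the north bank: Gus, Jules]
5. Courier goes to the north bank with Faye and Mina.  [the south bank: Alma, Bram, Pim, Quin | the north bank: Faye, Gus, Jules, Mina]
6. Courier goes back to the south bank with Jules.  [the south bank: Alma, Bram, Jules, Pim, Quin | the north bank: Faye, Gus, Mina]
7. Courier goes to the north bank with Alma and Pim.  [the south bank: Bram, Jules, Quin | the north bank: Alma, Faye, Gus, Mina, Pim]
8. Courier goes back to the south bank with Alma.  [the south bank: Alma, Bram, Jules, Quin | the north bank: Faye, Gus, Mina, Pim]
9. Courier goes to the north bank with Alma and Quin.  [the south bank: Bram, Jules | the north bank: Alma, Faye, Gus, Mina, Pim, Quin]
10. Courier goes back to the south bank with Alma.  [the south bank: Alma, Bram, Jules | the north bank: Faye, Gus, Mina, Pim, Quin]
11. Courier goes to the north bank with Alma and Bram.  [the south bank: Jules | the north bank: Alma, Bram, Faye, Gus, Mina, Pim, Quin]
12. Courier goes back to the south bank with Alma.  [the south bank: Alma, Jules | the north bank: Bram, Faye, Gus, Mina, Pim, Quin]
13. Courier goes to the north bank with Alma and Jules.  [the south bank: — | the north bank: Alma, Bram, Faye, Gus, Jules, Mina, Pim, Quin]

13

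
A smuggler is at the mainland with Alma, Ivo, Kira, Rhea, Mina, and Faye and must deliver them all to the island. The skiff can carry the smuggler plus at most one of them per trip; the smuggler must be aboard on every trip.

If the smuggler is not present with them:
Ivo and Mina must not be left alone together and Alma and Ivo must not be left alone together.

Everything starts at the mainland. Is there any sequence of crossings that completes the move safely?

1. Smuggler goes to the island with Ivo.  [the mainland: Alma, Faye, Kira, Mina, Rhea | the island: Ivo]
2. Smuggler goes back to the mainland alone.  [the mainland: Alma, Faye, Kira, Mina, Rhea | the island: Ivo]
3. Smuggler goes to the island with Alma.  [the mainland: Faye, Kira, Mina, Rhea | the island: Alma, Ivo]
4. Smuggler goes back to the mainland with Ivo.  [the mainland: Faye, Ivo, Kira, Mina, Rhea | the island: Alma]
5. Smuggler goes to the island with Mina.  [the mainland: Faye, Ivo, Kira, Rhea | the island: Alma, Mina]
6. Smuggler goes back to the mainland alone.  [the mainland: Faye, Ivo, Kira, Rhea | the island: Alma, Mina]
7. Smuggler goes to the island with Kira.  [the mainland: Faye, Ivo, Rhea | the island: Alma, Kira, Mina]
8. Smuggler goes back to the mainland alone.  [the mainland: Faye, Ivo, Rhea | the island: Alma, Kira, Mina]
9. Smuggler goes to the island with Rhea.  [the mainland: Faye, Ivo | the island: Alma, Kira, Mina, Rhea]
10. Smuggler goes back to the mainland alone.  [the mainland: Faye, Ivo | the island: Alma, Kira, Mina, Rhea]
11. Smuggler goes to the island with Faye.  [the mainland: Ivo | the island: Alma, Faye, Kira, Mina, Rhea]
12. Smuggler goes back to the mainland alone.  [the mainland: Ivo | the island: Alma, Faye, Kira, Mina, Rhea]
13. Smuggler goes to the island with Ivo.  [the mainland: — | the island: Alma, Faye, Ivo, Kira, Mina, Rhea]

Yes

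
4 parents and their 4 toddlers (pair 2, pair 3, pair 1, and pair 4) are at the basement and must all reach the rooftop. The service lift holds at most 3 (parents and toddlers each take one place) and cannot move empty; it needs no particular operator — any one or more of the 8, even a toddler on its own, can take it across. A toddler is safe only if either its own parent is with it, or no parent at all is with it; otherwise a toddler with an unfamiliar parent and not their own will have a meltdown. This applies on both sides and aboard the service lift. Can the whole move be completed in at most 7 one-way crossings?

Counting alone: each trip to the rooftop takes at most 3 across and each return brings at least 1 back, so after t trips out (and t−1 returns) at most 3t − (t−1) of the 8 are across; that first reaches 8 at t = 4, so at least 7 crossings are needed.
The safety rule pushes this higher. Following every safe sequence of crossings, the most of the 8 that can be at the rooftop as the service lift arrives there on crossing 7 is 7 — never all 8.
So the move cannot be finished within 7 crossings. (The shortest complete plan takes 9:)
1. parent 2 and toddler 2 cross → the rooftop.
2. parent 2 crosses ← the basement.
3. parent 2, parent 3, and toddler 3 cross → the rooftop.
4. parent 2 and toddler 2 cross ← the basement.
5. parent 1, parent 2, and parent 4 cross → the rooftop.
6. toddler 3 crosses ← the basement.
7. toddler 2 and toddler 3 cross → the rooftop.
8. toddler 2 crosses ← the basement.
9. toddler 1, toddler 2, and toddler 4 cross → the rooftop.

No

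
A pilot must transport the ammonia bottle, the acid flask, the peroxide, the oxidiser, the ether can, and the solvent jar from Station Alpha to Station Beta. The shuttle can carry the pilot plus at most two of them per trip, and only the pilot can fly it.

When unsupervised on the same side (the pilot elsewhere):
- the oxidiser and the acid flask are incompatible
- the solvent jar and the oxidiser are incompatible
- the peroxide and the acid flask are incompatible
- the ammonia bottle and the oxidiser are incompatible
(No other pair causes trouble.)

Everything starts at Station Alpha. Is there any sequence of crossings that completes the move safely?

Yes

1. Pilot goes to Station Beta with the acid flask and the oxidiser.
2. Pilot goes back to Station Alpha with the acid flask.
3. Pilot goes to Station Beta with the acid flask and the ammonia bottle.
4. Pilot goes back to Station Alpha with the oxidiser.
5. Pilot goes to Station Beta with the ether can and the solvent jar.
6. Pilot goes back to Station Alpha alone.
7. Pilot goes to Station Beta with the oxidiser and the peroxide.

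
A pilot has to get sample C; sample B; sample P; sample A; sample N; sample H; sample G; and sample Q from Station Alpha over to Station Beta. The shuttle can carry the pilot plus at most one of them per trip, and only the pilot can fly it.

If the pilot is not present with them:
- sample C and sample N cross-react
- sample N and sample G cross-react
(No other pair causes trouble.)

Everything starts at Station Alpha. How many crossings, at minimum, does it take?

Counting alone: the pilot can take at most 1 across per trip to Station Beta, so moving all 8 needs at least 8 loaded trips out, with a return between consecutive ones — at least 15 crossings.
The safety rule pushes this higher. Following every safe sequence of crossings, the most of the 8 that can be at Station Beta as the shuttle arrives there on crossing 15 is 7 — never all 8.
So no plan with fewer than 17 crossings exists, and this one achieves 17:
1. Pilot goes to Station Beta with sample N.  [Station Alpha: sample A, sample B, sample C, sample G, sample H, sample P, sample Q | Station Beta: sample N]
2. Pilot goes back to Station Alpha alone.  [Station Alpha: sample A, sample B, sample C, sample G, sample H, sample P, sample Q | Station Beta: sample N]
3. Pilot goes to Station Beta with sample C.  [Station Alpha: sample A, sample B, sample G, sample H, sample P, sample Q | Station Beta: sample C, sample N]
4. Pilot goes back to Station Alpha with sample N.  [Station Alpha: sample A, sample B, sample G, sample H, sample N, sample P, sample Q | Station Beta: sample C]
5. Pilot goes to Station Beta with sample G.  [Station Alpha: sample A, sample B, sample H, sample N, sample P, sample Q | Station Beta: sample C, sample G]
6. Pilot goes back to Station Alpha alone.  [Station Alpha: sample A, sample B, sample H, sample N, sample P, sample Q | Station Beta: sample C, sample G]
7. Pilot goes to Station Beta with sample B.  [Station Alpha: sample A, sample H, sample N, sample P, sample Q | Station Beta: sample B, sample C, sample G]
8. Pilot goes back to Station Alpha alone.  [Station Alpha: sample A, sample H, sample N, sample P, sample Q | Station Beta: sample B, sample C, sample G]
9. Pilot goes to Station Beta with sample P.  [Station Alpha: sample A, sample H, sample N, sample Q | Station Beta: sample B, sample C, sample G, sample P]
10. Pilot goes back to Station Alpha alone.  [Station Alpha: sample A, sample H, sample N, sample Q | Station Beta: sample B, sample C, sample G, sample P]
11. Pilot goes to Station Beta with sample A.  [Station Alpha: sample H, sample N, sample Q | Station Beta: sample A, sample B, sample C, sample G, sample P]
12. Pilot goes back to Station Alpha alone.  [Station Alpha: sample H, sample N, sample Q | Station Beta: sample A, sample B, sample C, sample G, sample P]
13. Pilot goes to Station Beta with sample H.  [Station Alpha: sample N, sample Q | Station Beta: sample A, sample B, sample C, sample G, sample H, sample P]
14. Pilot goes back to Station Alpha alone.  [Station Alpha: sample N, sample Q | Station Beta: sample A, sample B, sample C, sample G, sample H, sample P]
15. Pilot goes to Station Beta with sample Q.  [Station Alpha: sample N | Station Beta: sample A, sample B, sample C, sample G, sample H, sample P, sample Q]
16. Pilot goes back to Station Alpha alone.  [Station Alpha: sample N | Station Beta: sample A, sample B, sample C, sample G, sample H, sample P, sample Q]
17. Pilot goes to Station Beta with sample N.  [Station Alpha: — | Station Beta: sample A, sample B, sample C, sample G, sample H, sample N, sample P, sample Q]

17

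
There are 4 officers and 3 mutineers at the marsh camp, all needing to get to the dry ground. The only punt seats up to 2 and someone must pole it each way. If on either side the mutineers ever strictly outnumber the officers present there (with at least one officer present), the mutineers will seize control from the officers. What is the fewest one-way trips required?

Counting alone: each trip to the dry ground takes at most 2 across and each return brings at least 1 back, so after t trips out (and t−1 returns) at most 2t − (t−1) of the 7 are across; that first reaches 7 at t = 6, so at least 11 crossings are needed.
The plan below uses exactly 11 crossings, so it is optimal:
1. 2 mutineers → the dry ground.  (the marsh camp: 4O 1M; the dry ground: 0O 2M)
2. 1 mutineer ← the marsh camp.  (the marsh camp: 4O 2M; the dry ground: 0O 1M)
3. 2 mutineers → the dry ground.  (the marsh camp: 4O 0M; the dry ground: 0O 3M)
4. 1 mutineer ← the marsh camp.  (the marsh camp: 4O 1M; the dry ground: 0O 2M)
5. 2 officers → the dry ground.  (the marsh camp: 2O 1M; the dry ground: 2O 2M)
6. 1 mutineer ← the marsh camp.  (the marsh camp: 2O 2M; the dry ground: 2O 1M)
7. 1 officer and 1 mutineer → the dry ground.  (the marsh camp: 1O 1M; the dry ground: 3O 2M)
8. 1 officer ← the marsh camp.  (the marsh camp: 2O 1M; the dry ground: 2O 2M)
9. 1 officer and 1 mutineer → the dry ground.  (the marsh camp: 1O 0M; the dry ground: 3O 3M)
10. 1 mutineer ← the marsh camp.  (the marsh camp: 1O 1M; the dry ground: 3O 2M)
11. 1 officer and 1 mutineer → the dry ground.  (the marsh camp: 0O 0M; the dry ground: 4O 3M)

11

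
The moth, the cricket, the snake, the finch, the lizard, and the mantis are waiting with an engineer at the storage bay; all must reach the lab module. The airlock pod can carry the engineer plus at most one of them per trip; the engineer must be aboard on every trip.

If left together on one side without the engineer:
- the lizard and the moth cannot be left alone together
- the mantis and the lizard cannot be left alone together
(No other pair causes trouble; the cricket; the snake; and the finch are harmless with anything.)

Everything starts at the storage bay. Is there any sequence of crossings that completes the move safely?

Yes

1. Engineer goes to the lab module with the lizard.
2. Engineer goes back to the storage bay alone.
3. Engineer goes to the lab module with the moth.
4. Engineer goes back to the storage bay with the lizard.
5. Engineer goes to the lab module with the mantis.
6. Engineer goes back to the storage bay alone.
7. Engineer goes to the lab module with the cricket.
8. Engineer goes back to the storage bay alone.
9. Engineer goes to the lab module with the snake.
10. Engineer goes back to the storage bay alone.
11. Engineer goes to the lab module with the finch.
12. Engineer goes back to the storage bay alone.
13. Engineer goes to the lab module with the lizard.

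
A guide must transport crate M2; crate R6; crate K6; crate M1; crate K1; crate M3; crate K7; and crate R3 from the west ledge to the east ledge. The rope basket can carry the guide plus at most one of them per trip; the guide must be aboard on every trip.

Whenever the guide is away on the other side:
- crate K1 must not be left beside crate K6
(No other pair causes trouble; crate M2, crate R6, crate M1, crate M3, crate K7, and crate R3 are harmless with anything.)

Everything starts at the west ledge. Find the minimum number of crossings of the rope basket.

Counting alone: the guide can take at most 1 across per trip to the east ledge, so moving all 8 needs at least 8 loaded trips out, with a return between consecutive ones — at least 15 crossings.
The plan below uses exactly 15 crossings, so it is optimal:
1. Guide goes to the east ledge with crate K6.
2. Guide goes back to the west ledge alone.
3. Guide goes to the east ledge with crate M2.
4. Guide goes back to the west ledge alone.
5. Guide goes to the east ledge with crate R6.
6. Guide goes back to the west ledge alone.
7. Guide goes to the east ledge with crate M1.
8. Guide goes back to the west ledge alone.
9. Guide goes to the east ledge with crate M3.
10. Guide goes back to the west ledge alone.
11. Guide goes to the east ledge with crate K7.
12. Guide goes back to the west ledge alone.
13. Guide goes to the east ledge with crate R3.
14. Guide goes back to the west ledge alone.
15. Guide goes to the east ledge with crate K1.

15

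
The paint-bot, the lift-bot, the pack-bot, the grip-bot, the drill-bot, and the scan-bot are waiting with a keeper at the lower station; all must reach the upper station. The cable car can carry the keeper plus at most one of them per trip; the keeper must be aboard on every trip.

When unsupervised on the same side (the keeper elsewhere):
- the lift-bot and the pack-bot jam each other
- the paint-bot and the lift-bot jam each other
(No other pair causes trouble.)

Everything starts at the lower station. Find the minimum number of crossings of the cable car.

13

Counting alone: the keeper can take at most 1 across per trip to the upper station, so moving all 6 needs at least 6 loaded trips out, with a return between consecutive ones — at least 11 crossings.
The safety rule pushes this higher. Following every safe sequence of crossings, the most of the 6 that can be at the upper station as the cable car arrives there on crossing 11 is 5 — never all 6.
So no plan with fewer than 13 crossings exists, and this one achieves 13:
1. Keeper goes to the upper station with the lift-bot.
2. Keeper goes back to the lower station alone.
3. Keeper goes to the upper station with the paint-bot.
4. Keeper goes back to the lower station with the lift-bot.
5. Keeper goes to the upper station with the pack-bot.
6. Keeper goes back to the lower station alone.
7. Keeper goes to the upper station with the grip-bot.
8. Keeper goes back to the lower station alone.
9. Keeper goes to the upper station with the drill-bot.
10. Keeper goes back to the lower station alone.
11. Keeper goes to the upper station with the scan-bot.
12. Keeper goes back to the lower station alone.
13. Keeper goes to the upper station with the lift-bot.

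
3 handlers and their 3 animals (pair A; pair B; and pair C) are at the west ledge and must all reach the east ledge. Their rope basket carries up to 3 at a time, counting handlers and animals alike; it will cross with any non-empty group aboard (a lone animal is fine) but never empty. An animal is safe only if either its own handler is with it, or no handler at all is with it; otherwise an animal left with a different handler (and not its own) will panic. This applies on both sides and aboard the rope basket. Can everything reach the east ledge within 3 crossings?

Counting alone: each trip to the east ledge takes at most 3 across and each return brings at least 1 back, so after t trips out (and t−1 returns) at most 3t − (t−1) of the 6 are across; that first reaches 6 at t = 3, so at least 5 crossings are needed.
Since 3 < 5, 3 crossings cannot be enough. (The shortest complete plan in fact takes 5:)
1. animal A and handler A cross → the east ledge.
2. handler A crosses ← the west ledge.
3. handler A, handler B, and handler C cross → the east ledge.
4. animal A crosses ← the west ledge.
5. animal A, animal B, and animal C cross → the east ledge.

No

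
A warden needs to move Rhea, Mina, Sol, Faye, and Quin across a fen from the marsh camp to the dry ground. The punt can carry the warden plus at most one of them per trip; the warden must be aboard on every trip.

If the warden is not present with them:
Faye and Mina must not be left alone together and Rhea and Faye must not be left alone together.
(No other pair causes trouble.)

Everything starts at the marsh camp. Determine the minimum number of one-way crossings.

Counting alone: the warden can take at most 1 across per trip to the dry ground, so moving all 5 needs at least 5 loaded trips out, with a return between consecutive ones — at least 9 crossings.
The safety rule pushes this higher. Following every safe sequence of crossings, the most of the 5 that can be at the dry ground as the punt arrives there on crossing 9 is 4 — never all 5.
So no plan with fewer than 11 crossings exists, and this one achieves 11:
1. Warden goes to the dry ground with Faye.
2. Warden goes back to the marsh camp alone.
3. Warden goes to the dry ground with Rhea.
4. Warden goes back to the marsh camp with Faye.
5. Warden goes to the dry ground with Mina.
6. Warden goes back to the marsh camp alone.
7. Warden goes to the dry ground with Sol.
8. Warden goes back to the marsh camp alone.
9. Warden goes to the dry ground with Quin.
10. Warden goes back to the marsh camp alone.
11. Warden goes to the dry ground with Faye.

11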